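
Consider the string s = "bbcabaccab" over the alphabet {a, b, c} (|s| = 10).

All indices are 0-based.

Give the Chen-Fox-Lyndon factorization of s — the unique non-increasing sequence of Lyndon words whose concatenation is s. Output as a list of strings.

["bbc", "abacc", "ab"]

emit factor 1: 'bbc' (i=0, period=3)
emit factor 2: 'abacc' (i=3, period=5)
emit factor 3: 'ab' (i=8, period=2)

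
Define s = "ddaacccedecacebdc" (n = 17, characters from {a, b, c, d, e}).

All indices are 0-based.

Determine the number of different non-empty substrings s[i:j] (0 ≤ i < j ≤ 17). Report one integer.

rank | idx | suffix
   0 |   2 | aacccedecacebdc
   1 |   3 | acccedecacebdc
   2 |  11 | acebdc
   3 |  14 | bdc
   4 |  16 | c
   5 |  10 | cacebdc
   6 |   4 | cccedecacebdc
   7 |   5 | ccedecacebdc
   8 |  12 | cebdc
   9 |   6 | cedecacebdc
  10 |   1 | daacccedecacebdc
  11 |  15 | dc
  12 |   0 | ddaacccedecacebdc
  13 |   8 | decacebdc
  14 |  13 | ebdc
  15 |   9 | ecacebdc
  16 |   7 | edecacebdc

SA = [2, 3, 11, 14, 16, 10, 4, 5, 12, 6, 1, 15, 0, 8, 13, 9, 7]
rank  pair      lcp
   1  s[2:],s[3:]  1  'a'
   2  s[3:],s[11:]  2  'ac'
   3  s[11:],s[14:]  0  ''
   4  s[14:],s[16:]  0  ''
   5  s[16:],s[10:]  1  'c'
   6  s[10:],s[4:]  1  'c'
   7  s[4:],s[5:]  2  'cc'
   8  s[5:],s[12:]  1  'c'
   9  s[12:],s[6:]  2  'ce'
  10  s[6:],s[1:]  0  ''
  11  s[1:],s[15:]  1  'd'
  12  s[15:],s[0:]  1  'd'
  13  s[0:],s[8:]  1  'd'
  14  s[8:],s[13:]  0  ''
  15  s[13:],s[9:]  1  'e'
  16  s[9:],s[7:]  1  'e'

n(n+1)/2 = 17·18/2 = 153
Σ LCP = 0 + 1 + 2 + 0 + 0 + 1 + 1 + 2 + 1 + 2 + 0 + 1 + 1 + 1 + 0 + 1 + 1 = 15
distinct = 153 − 15 = 138

138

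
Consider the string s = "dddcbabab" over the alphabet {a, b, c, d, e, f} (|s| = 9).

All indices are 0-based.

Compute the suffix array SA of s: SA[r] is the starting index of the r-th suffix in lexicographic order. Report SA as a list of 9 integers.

[7, 5, 8, 6, 4, 3, 2, 1, 0]

rank→(start, suffix):
  0 → (7, 'ab')
  1 → (5, 'abab')
  2 → (8, 'b')
  3 → (6, 'bab')
  4 → (4, 'babab')
  5 → (3, 'cbabab')
  6 → (2, 'dcbabab')
  7 → (1, 'ddcbabab')
  8 → (0, 'dddcbabab')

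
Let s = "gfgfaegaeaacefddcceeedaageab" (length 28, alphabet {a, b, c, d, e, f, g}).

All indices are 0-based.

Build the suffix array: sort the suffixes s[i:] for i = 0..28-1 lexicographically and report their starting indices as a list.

[9, 22, 26, 10, 7, 4, 23, 27, 16, 17, 11, 21, 15, 14, 8, 25, 20, 19, 18, 12, 5, 3, 13, 1, 6, 24, 2, 0]

sorted suffixes:
  #0 SA[0]=9  'aacefddcceeedaageab'
  #1 SA[1]=22  'aageab'
  #2 SA[2]=26  'ab'
  #3 SA[3]=10  'acefddcceeedaageab'
  #4 SA[4]=7  'aeaacefddcceeedaageab'
  #5 SA[5]=4  'aegaeaacefddcceeedaageab'
  #6 SA[6]=23  'ageab'
  #7 SA[7]=27  'b'
  #8 SA[8]=16  'cceeedaageab'
  #9 SA[9]=17  'ceeedaageab'
  #10 SA[10]=11  'cefddcceeedaageab'
  #11 SA[11]=21  'daageab'
  #12 SA[12]=15  'dcceeedaageab'
  #13 SA[13]=14  'ddcceeedaageab'
  #14 SA[14]=8  'eaacefddcceeedaageab'
  #15 SA[15]=25  'eab'
  #16 SA[16]=20  'edaageab'
  #17 SA[17]=19  'eedaageab'
  #18 SA[18]=18  'eeedaageab'
  #19 SA[19]=12  'efddcceeedaageab'
  #20 SA[20]=5  'egaeaacefddcceeedaageab'
  #21 SA[21]=3  'faegaeaacefddcceeedaageab'
  #22 SA[22]=13  'fddcceeedaageab'
  #23 SA[23]=1  'fgfaegaeaacefddcceeedaageab'
  #24 SA[24]=6  'gaeaacefddcceeedaageab'
  #25 SA[25]=24  'geab'
  #26 SA[26]=2  'gfaegaeaacefddcceeedaageab'
  #27 SA[27]=0  'gfgfaegaeaacefddcceeedaageab'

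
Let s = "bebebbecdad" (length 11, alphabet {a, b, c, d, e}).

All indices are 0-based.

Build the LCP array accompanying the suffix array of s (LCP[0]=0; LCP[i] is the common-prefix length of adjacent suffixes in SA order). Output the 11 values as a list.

rank→(start, suffix):
  0 → (9, 'ad')
  1 → (4, 'bbecdad')
  2 → (2, 'bebbecdad')
  3 → (0, 'bebebbecdad')
  4 → (5, 'becdad')
  5 → (7, 'cdad')
  6 → (10, 'd')
  7 → (8, 'dad')
  8 → (3, 'ebbecdad')
  9 → (1, 'ebebbecdad')
  10 → (6, 'ecdad')

SA = [9, 4, 2, 0, 5, 7, 10, 8, 3, 1, 6]
i: (SA[i-1],SA[i]) lcp shared
  1: (9,4) 0 ''
  2: (4,2) 1 'b'
  3: (2,0) 3 'beb'
  4: (0,5) 2 'be'
  5: (5,7) 0 ''
  6: (7,10) 0 ''
  7: (10,8) 1 'd'
  8: (8,3) 0 ''
  9: (3,1) 2 'eb'
  10: (1,6) 1 'e'

[0, 0, 1, 3, 2, 0, 0, 1, 0, 2, 1]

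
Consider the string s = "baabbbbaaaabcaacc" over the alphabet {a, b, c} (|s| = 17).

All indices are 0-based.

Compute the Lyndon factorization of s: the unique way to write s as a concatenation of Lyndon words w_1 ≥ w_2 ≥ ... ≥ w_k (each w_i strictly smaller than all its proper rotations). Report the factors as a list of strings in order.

["b", "aabbbb", "aaaabcaacc"]

emit factor 1: 'b' (i=0, period=1)
emit factor 2: 'aabbbb' (i=1, period=6)
emit factor 3: 'aaaabcaacc' (i=7, period=10)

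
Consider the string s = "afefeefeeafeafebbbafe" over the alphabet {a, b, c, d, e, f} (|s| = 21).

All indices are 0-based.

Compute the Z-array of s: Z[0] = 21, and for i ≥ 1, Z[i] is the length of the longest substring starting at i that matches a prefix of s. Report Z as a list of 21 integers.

Z[0]=21
i=1: outside box; Z[1]=0
i=2: outside box; Z[2]=0
i=3: outside box; Z[3]=0
i=4: outside box; Z[4]=0
i=5: outside box; Z[5]=0
i=6: outside box; Z[6]=0
i=7: outside box; Z[7]=0
i=8: outside box; Z[8]=0
i=9: outside box; Z[9]=3 grow→box=[9,12)
i=10: min(r-i=2, Z[1]=0)=0; Z[10]=0
i=11: min(r-i=1, Z[2]=0)=0; Z[11]=0
i=12: outside box; Z[12]=3 grow→box=[12,15)
i=13: min(r-i=2, Z[1]=0)=0; Z[13]=0
i=14: min(r-i=1, Z[2]=0)=0; Z[14]=0
i=15: outside box; Z[15]=0
i=16: outside box; Z[16]=0
i=17: outside box; Z[17]=0
i=18: outside box; Z[18]=3 grow→box=[18,21)
i=19: min(r-i=2, Z[1]=0)=0; Z[19]=0
i=20: min(r-i=1, Z[2]=0)=0; Z[20]=0

[21, 0, 0, 0, 0, 0, 0, 0, 0, 3, 0, 0, 3, 0, 0, 0, 0, 0, 3, 0, 0]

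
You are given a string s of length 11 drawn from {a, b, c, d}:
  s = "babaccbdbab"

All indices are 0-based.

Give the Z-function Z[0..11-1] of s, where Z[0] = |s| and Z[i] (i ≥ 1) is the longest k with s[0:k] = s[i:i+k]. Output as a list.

[11, 0, 2, 0, 0, 0, 1, 0, 3, 0, 1]

Z[0]=11
i=1: i≥r, start 0; Z[1]=0
i=2: i≥r, start 0; Z[2]=2 grow→box=[2,4)
i=3: min(r-i=1, Z[1]=0)=0; Z[3]=0
i=4: i≥r, start 0; Z[4]=0
i=5: i≥r, start 0; Z[5]=0
i=6: i≥r, start 0; Z[6]=1 grow→box=[6,7)
i=7: i≥r, start 0; Z[7]=0
i=8: i≥r, start 0; Z[8]=3 grow→box=[8,11)
i=9: min(r-i=2, Z[1]=0)=0; Z[9]=0
i=10: min(r-i=1, Z[2]=2)=1; Z[10]=1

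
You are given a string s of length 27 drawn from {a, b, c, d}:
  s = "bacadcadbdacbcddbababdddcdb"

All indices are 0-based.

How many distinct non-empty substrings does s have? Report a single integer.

rank | idx | suffix
   0 |  17 | ababdddcdb
   1 |  19 | abdddcdb
   2 |   1 | acadcadbdacbcddbababdddcdb
   3 |  10 | acbcddbababdddcdb
   4 |   6 | adbdacbcddbababdddcdb
   5 |   3 | adcadbdacbcddbababdddcdb
   6 |  26 | b
   7 |  16 | bababdddcdb
   8 |  18 | babdddcdb
   9 |   0 | bacadcadbdacbcddbababdddcdb
  10 |  12 | bcddbababdddcdb
  11 |   8 | bdacbcddbababdddcdb
  12 |  20 | bdddcdb
  13 |   5 | cadbdacbcddbababdddcdb
  14 |   2 | cadcadbdacbcddbababdddcdb
  15 |  11 | cbcddbababdddcdb
  16 |  24 | cdb
  17 |  13 | cddbababdddcdb
  18 |   9 | dacbcddbababdddcdb
  19 |  25 | db
  20 |  15 | dbababdddcdb
  21 |   7 | dbdacbcddbababdddcdb
  22 |   4 | dcadbdacbcddbababdddcdb
  23 |  23 | dcdb
  24 |  14 | ddbababdddcdb
  25 |  22 | ddcdb
  26 |  21 | dddcdb

SA = [17, 19, 1, 10, 6, 3, 26, 16, 18, 0, 12, 8, 20, 5, 2, 11, 24, 13, 9, 25, 15, 7, 4, 23, 14, 22, 21]
i: (SA[i-1],SA[i]) lcp shared
  1: (17,19) 2 'ab'
  2: (19,1) 1 'a'
  3: (1,10) 2 'ac'
  4: (10,6) 1 'a'
  5: (6,3) 2 'ad'
  6: (3,26) 0 ''
  7: (26,16) 1 'b'
  8: (16,18) 3 'bab'
  9: (18,0) 2 'ba'
  10: (0,12) 1 'b'
  11: (12,8) 1 'b'
  12: (8,20) 2 'bd'
  13: (20,5) 0 ''
  14: (5,2) 3 'cad'
  15: (2,11) 1 'c'
  16: (11,24) 1 'c'
  17: (24,13) 2 'cd'
  18: (13,9) 0 ''
  19: (9,25) 1 'd'
  20: (25,15) 2 'db'
  21: (15,7) 2 'db'
  22: (7,4) 1 'd'
  23: (4,23) 2 'dc'
  24: (23,14) 1 'd'
  25: (14,22) 2 'dd'
  26: (22,21) 2 'dd'

n(n+1)/2 = 27·28/2 = 378
Σ LCP = 0 + 2 + 1 + 2 + 1 + 2 + 0 + 1 + 3 + 2 + 1 + 1 + 2 + 0 + 3 + 1 + 1 + 2 + 0 + 1 + 2 + 2 + 1 + 2 + 1 + 2 + 2 = 38
distinct = 378 − 38 = 340

340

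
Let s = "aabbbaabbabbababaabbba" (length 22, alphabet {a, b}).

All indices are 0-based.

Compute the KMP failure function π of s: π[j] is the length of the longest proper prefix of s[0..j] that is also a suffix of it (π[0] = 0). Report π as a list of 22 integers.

π[0] = 0
j=1 s[j]='a': π[1]=1 (border 'a')
j=2 s[j]='b': k: 1→0; π[2]=0 (border '')
j=3 s[j]='b': π[3]=0 (border '')
j=4 s[j]='b': π[4]=0 (border '')
j=5 s[j]='a': π[5]=1 (border 'a')
j=6 s[j]='a': π[6]=2 (border 'aa')
j=7 s[j]='b': π[7]=3 (border 'aab')
j=8 s[j]='b': π[8]=4 (border 'aabb')
j=9 s[j]='a': k: 4→0; π[9]=1 (border 'a')
j=10 s[j]='b': k: 1→0; π[10]=0 (border '')
j=11 s[j]='b': π[11]=0 (border '')
j=12 s[j]='a': π[12]=1 (border 'a')
j=13 s[j]='b': k: 1→0; π[13]=0 (border '')
j=14 s[j]='a': π[14]=1 (border 'a')
j=15 s[j]='b': k: 1→0; π[15]=0 (border '')
j=16 s[j]='a': π[16]=1 (border 'a')
j=17 s[j]='a': π[17]=2 (border 'aa')
j=18 s[j]='b': π[18]=3 (border 'aab')
j=19 s[j]='b': π[19]=4 (border 'aabb')
j=20 s[j]='b': π[20]=5 (border 'aabbb')
j=21 s[j]='a': π[21]=6 (border 'aabbba')

[0, 1, 0, 0, 0, 1, 2, 3, 4, 1, 0, 0, 1, 0, 1, 0, 1, 2, 3, 4, 5, 6]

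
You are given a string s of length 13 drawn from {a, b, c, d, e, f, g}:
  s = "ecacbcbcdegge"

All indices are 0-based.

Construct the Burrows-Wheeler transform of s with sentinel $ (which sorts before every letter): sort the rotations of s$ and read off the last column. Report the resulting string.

eccceabbcg$dge

rank  rotation        last
    0  $ecacbcbcdegge  e
    1  acbcbcdegge$ec  c
    2  bcbcdegge$ecac  c
    3  bcdegge$ecacbc  c
    4  cacbcbcdegge$e  e
    5  cbcbcdegge$eca  a
    6  cbcdegge$ecacb  b
    7  cdegge$ecacbcb  b
    8  degge$ecacbcbc  c
    9  e$ecacbcbcdegg  g
   10  ecacbcbcdegge$  $
   11  egge$ecacbcbcd  d
   12  ge$ecacbcbcdeg  g
   13  gge$ecacbcbcde  e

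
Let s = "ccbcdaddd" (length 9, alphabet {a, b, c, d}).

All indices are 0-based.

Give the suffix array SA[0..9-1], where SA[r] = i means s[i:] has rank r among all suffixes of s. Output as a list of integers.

rank | idx | suffix
   0 |   5 | addd
   1 |   2 | bcdaddd
   2 |   1 | cbcdaddd
   3 |   0 | ccbcdaddd
   4 |   3 | cdaddd
   5 |   8 | d
   6 |   4 | daddd
   7 |   7 | dd
   8 |   6 | ddd

[5, 2, 1, 0, 3, 8, 4, 7, 6]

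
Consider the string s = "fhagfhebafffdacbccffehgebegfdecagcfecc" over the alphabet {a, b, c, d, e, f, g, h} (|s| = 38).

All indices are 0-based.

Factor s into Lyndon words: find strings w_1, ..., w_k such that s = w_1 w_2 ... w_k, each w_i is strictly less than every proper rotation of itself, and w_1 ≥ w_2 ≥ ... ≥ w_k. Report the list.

emit factor 1: 'fh' (i=0, period=2)
emit factor 2: 'agfheb' (i=2, period=6)
emit factor 3: 'afffd' (i=8, period=5)
emit factor 4: 'acbccffehgebegfdecagcfecc' (i=13, period=25)

["fh", "agfheb", "afffd", "acbccffehgebegfdecagcfecc"]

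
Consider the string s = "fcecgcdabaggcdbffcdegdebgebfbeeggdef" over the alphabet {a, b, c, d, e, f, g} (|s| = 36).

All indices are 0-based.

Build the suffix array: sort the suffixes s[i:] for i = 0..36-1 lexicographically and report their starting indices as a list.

[7, 9, 8, 28, 26, 14, 23, 5, 12, 17, 1, 3, 6, 13, 21, 33, 18, 25, 22, 2, 29, 34, 19, 30, 35, 27, 16, 0, 15, 4, 11, 20, 32, 24, 10, 31]

rank→(start, suffix):
  0 → (7, 'abaggcdbffcdegdebgebfbeeggdef')
  1 → (9, 'aggcdbffcdegdebgebfbeeggdef')
  2 → (8, 'baggcdbffcdegdebgebfbeeggdef')
  3 → (28, 'beeggdef')
  4 → (26, 'bfbeeggdef')
  5 → (14, 'bffcdegdebgebfbeeggdef')
  6 → (23, 'bgebfbeeggdef')
  7 → (5, 'cdabaggcdbffcdegdebgebfbeeggdef')
  8 → (12, 'cdbffcdegdebgebfbeeggdef')
  9 → (17, 'cdegdebgebfbeeggdef')
  10 → (1, 'cecgcdabaggcdbffcdegdebgebfbeeggdef')
  11 → (3, 'cgcdabaggcdbffcdegdebgebfbeeggdef')
  12 → (6, 'dabaggcdbffcdegdebgebfbeeggdef')
  13 → (13, 'dbffcdegdebgebfbeeggdef')
  14 → (21, 'debgebfbeeggdef')
  15 → (33, 'def')
  16 → (18, 'degdebgebfbeeggdef')
  17 → (25, 'ebfbeeggdef')
  18 → (22, 'ebgebfbeeggdef')
  19 → (2, 'ecgcdabaggcdbffcdegdebgebfbeeggdef')
  20 → (29, 'eeggdef')
  21 → (34, 'ef')
  22 → (19, 'egdebgebfbeeggdef')
  23 → (30, 'eggdef')
  24 → (35, 'f')
  25 → (27, 'fbeeggdef')
  26 → (16, 'fcdegdebgebfbeeggdef')
  27 → (0, 'fcecgcdabaggcdbffcdegdebgebfbeeggdef')
  28 → (15, 'ffcdegdebgebfbeeggdef')
  29 → (4, 'gcdabaggcdbffcdegdebgebfbeeggdef')
  30 → (11, 'gcdbffcdegdebgebfbeeggdef')
  31 → (20, 'gdebgebfbeeggdef')
  32 → (32, 'gdef')
  33 → (24, 'gebfbeeggdef')
  34 → (10, 'ggcdbffcdegdebgebfbeeggdef')
  35 → (31, 'ggdef')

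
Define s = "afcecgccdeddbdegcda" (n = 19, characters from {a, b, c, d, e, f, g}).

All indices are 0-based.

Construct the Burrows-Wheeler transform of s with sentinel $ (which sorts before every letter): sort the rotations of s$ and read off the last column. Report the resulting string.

ad$dggcfecdecbcddace

rank  rotation              last
    0  $afcecgccdeddbdegcda  a
    1  a$afcecgccdeddbdegcd  d
    2  afcecgccdeddbdegcda$  $
    3  bdegcda$afcecgccdedd  d
    4  ccdeddbdegcda$afcecg  g
    5  cda$afcecgccdeddbdeg  g
    6  cdeddbdegcda$afcecgc  c
    7  cecgccdeddbdegcda$af  f
    8  cgccdeddbdegcda$afce  e
    9  da$afcecgccdeddbdegc  c
   10  dbdegcda$afcecgccded  d
   11  ddbdegcda$afcecgccde  e
   12  deddbdegcda$afcecgcc  c
   13  degcda$afcecgccdeddb  b
   14  ecgccdeddbdegcda$afc  c
   15  eddbdegcda$afcecgccd  d
   16  egcda$afcecgccdeddbd  d
   17  fcecgccdeddbdegcda$a  a
   18  gccdeddbdegcda$afcec  c
   19  gcda$afcecgccdeddbde  e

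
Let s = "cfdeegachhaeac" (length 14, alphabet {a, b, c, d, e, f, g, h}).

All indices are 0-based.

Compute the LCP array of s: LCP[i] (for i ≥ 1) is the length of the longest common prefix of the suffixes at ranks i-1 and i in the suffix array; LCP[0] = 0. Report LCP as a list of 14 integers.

rank | idx | suffix
   0 |  12 | ac
   1 |   6 | achhaeac
   2 |  10 | aeac
   3 |  13 | c
   4 |   0 | cfdeegachhaeac
   5 |   7 | chhaeac
   6 |   2 | deegachhaeac
   7 |  11 | eac
   8 |   3 | eegachhaeac
   9 |   4 | egachhaeac
  10 |   1 | fdeegachhaeac
  11 |   5 | gachhaeac
  12 |   9 | haeac
  13 |   8 | hhaeac

SA = [12, 6, 10, 13, 0, 7, 2, 11, 3, 4, 1, 5, 9, 8]
rank  pair      lcp
   1  s[12:],s[6:]  2  'ac'
   2  s[6:],s[10:]  1  'a'
   3  s[10:],s[13:]  0  ''
   4  s[13:],s[0:]  1  'c'
   5  s[0:],s[7:]  1  'c'
   6  s[7:],s[2:]  0  ''
   7  s[2:],s[11:]  0  ''
   8  s[11:],s[3:]  1  'e'
   9  s[3:],s[4:]  1  'e'
  10  s[4:],s[1:]  0  ''
  11  s[1:],s[5:]  0  ''
  12  s[5:],s[9:]  0  ''
  13  s[9:],s[8:]  1  'h'

[0, 2, 1, 0, 1, 1, 0, 0, 1, 1, 0, 0, 0, 1]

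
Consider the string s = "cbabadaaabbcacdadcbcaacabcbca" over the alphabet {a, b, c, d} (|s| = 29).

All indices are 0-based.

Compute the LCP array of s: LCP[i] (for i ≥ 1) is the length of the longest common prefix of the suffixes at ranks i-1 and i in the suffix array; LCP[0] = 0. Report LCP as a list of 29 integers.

sorted suffixes:
  #0 SA[0]=28  'a'
  #1 SA[1]=6  'aaabbcacdadcbcaacabcbca'
  #2 SA[2]=7  'aabbcacdadcbcaacabcbca'
  #3 SA[3]=20  'aacabcbca'
  #4 SA[4]=2  'abadaaabbcacdadcbcaacabcbca'
  #5 SA[5]=8  'abbcacdadcbcaacabcbca'
  #6 SA[6]=23  'abcbca'
  #7 SA[7]=21  'acabcbca'
  #8 SA[8]=12  'acdadcbcaacabcbca'
  #9 SA[9]=4  'adaaabbcacdadcbcaacabcbca'
  #10 SA[10]=15  'adcbcaacabcbca'
  #11 SA[11]=1  'babadaaabbcacdadcbcaacabcbca'
  #12 SA[12]=3  'badaaabbcacdadcbcaacabcbca'
  #13 SA[13]=9  'bbcacdadcbcaacabcbca'
  #14 SA[14]=26  'bca'
  #15 SA[15]=18  'bcaacabcbca'
  #16 SA[16]=10  'bcacdadcbcaacabcbca'
  #17 SA[17]=24  'bcbca'
  #18 SA[18]=27  'ca'
  #19 SA[19]=19  'caacabcbca'
  #20 SA[20]=22  'cabcbca'
  #21 SA[21]=11  'cacdadcbcaacabcbca'
  #22 SA[22]=0  'cbabadaaabbcacdadcbcaacabcbca'
  #23 SA[23]=25  'cbca'
  #24 SA[24]=17  'cbcaacabcbca'
  #25 SA[25]=13  'cdadcbcaacabcbca'
  #26 SA[26]=5  'daaabbcacdadcbcaacabcbca'
  #27 SA[27]=14  'dadcbcaacabcbca'
  #28 SA[28]=16  'dcbcaacabcbca'

SA = [28, 6, 7, 20, 2, 8, 23, 21, 12, 4, 15, 1, 3, 9, 26, 18, 10, 24, 27, 19, 22, 11, 0, 25, 17, 13, 5, 14, 16]
[i] adj suffixes → lcp
  [1] 28/6 → 1 ('a')
  [2] 6/7 → 2 ('aa')
  [3] 7/20 → 2 ('aa')
  [4] 20/2 → 1 ('a')
  [5] 2/8 → 2 ('ab')
  [6] 8/23 → 2 ('ab')
  [7] 23/21 → 1 ('a')
  [8] 21/12 → 2 ('ac')
  [9] 12/4 → 1 ('a')
  [10] 4/15 → 2 ('ad')
  [11] 15/1 → 0 ('')
  [12] 1/3 → 2 ('ba')
  [13] 3/9 → 1 ('b')
  [14] 9/26 → 1 ('b')
  [15] 26/18 → 3 ('bca')
  [16] 18/10 → 3 ('bca')
  [17] 10/24 → 2 ('bc')
  [18] 24/27 → 0 ('')
  [19] 27/19 → 2 ('ca')
  [20] 19/22 → 2 ('ca')
  [21] 22/11 → 2 ('ca')
  [22] 11/0 → 1 ('c')
  [23] 0/25 → 2 ('cb')
  [24] 25/17 → 4 ('cbca')
  [25] 17/13 → 1 ('c')
  [26] 13/5 → 0 ('')
  [27] 5/14 → 2 ('da')
  [28] 14/16 → 1 ('d')

[0, 1, 2, 2, 1, 2, 2, 1, 2, 1, 2, 0, 2, 1, 1, 3, 3, 2, 0, 2, 2, 2, 1, 2, 4, 1, 0, 2, 1]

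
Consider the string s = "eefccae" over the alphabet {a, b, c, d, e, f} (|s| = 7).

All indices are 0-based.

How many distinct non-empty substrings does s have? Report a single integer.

25

rank | idx | suffix
   0 |   5 | ae
   1 |   4 | cae
   2 |   3 | ccae
   3 |   6 | e
   4 |   0 | eefccae
   5 |   1 | efccae
   6 |   2 | fccae

SA = [5, 4, 3, 6, 0, 1, 2]
i: (SA[i-1],SA[i]) lcp shared
  1: (5,4) 0 ''
  2: (4,3) 1 'c'
  3: (3,6) 0 ''
  4: (6,0) 1 'e'
  5: (0,1) 1 'e'
  6: (1,2) 0 ''

n(n+1)/2 = 7·8/2 = 28
Σ LCP = 0 + 0 + 1 + 0 + 1 + 1 + 0 = 3
distinct = 28 − 3 = 25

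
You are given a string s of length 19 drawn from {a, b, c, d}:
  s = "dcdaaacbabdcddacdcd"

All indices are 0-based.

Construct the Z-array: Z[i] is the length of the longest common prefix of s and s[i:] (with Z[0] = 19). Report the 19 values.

Z[0]=19
i=1: fresh scan; Z[1]=0
i=2: fresh scan; Z[2]=1 grow→box=[2,3)
i=3: fresh scan; Z[3]=0
i=4: fresh scan; Z[4]=0
i=5: fresh scan; Z[5]=0
i=6: fresh scan; Z[6]=0
i=7: fresh scan; Z[7]=0
i=8: fresh scan; Z[8]=0
i=9: fresh scan; Z[9]=0
i=10: fresh scan; Z[10]=3 grow→box=[10,13)
i=11: min(r-i=2, Z[1]=0)=0; Z[11]=0
i=12: min(r-i=1, Z[2]=1)=1; Z[12]=1
i=13: fresh scan; Z[13]=1 grow→box=[13,14)
i=14: fresh scan; Z[14]=0
i=15: fresh scan; Z[15]=0
i=16: fresh scan; Z[16]=3 grow→box=[16,19)
i=17: min(r-i=2, Z[1]=0)=0; Z[17]=0
i=18: min(r-i=1, Z[2]=1)=1; Z[18]=1

[19, 0, 1, 0, 0, 0, 0, 0, 0, 0, 3, 0, 1, 1, 0, 0, 3, 0, 1]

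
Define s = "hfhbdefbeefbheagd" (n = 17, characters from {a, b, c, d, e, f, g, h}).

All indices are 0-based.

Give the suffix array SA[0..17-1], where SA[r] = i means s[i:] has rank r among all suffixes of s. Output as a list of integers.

[14, 3, 7, 11, 16, 4, 13, 8, 5, 9, 6, 10, 1, 15, 2, 12, 0]

rank | idx | suffix
   0 |  14 | agd
   1 |   3 | bdefbeefbheagd
   2 |   7 | beefbheagd
   3 |  11 | bheagd
   4 |  16 | d
   5 |   4 | defbeefbheagd
   6 |  13 | eagd
   7 |   8 | eefbheagd
   8 |   5 | efbeefbheagd
   9 |   9 | efbheagd
  10 |   6 | fbeefbheagd
  11 |  10 | fbheagd
  12 |   1 | fhbdefbeefbheagd
  13 |  15 | gd
  14 |   2 | hbdefbeefbheagd
  15 |  12 | heagd
  16 |   0 | hfhbdefbeefbheagd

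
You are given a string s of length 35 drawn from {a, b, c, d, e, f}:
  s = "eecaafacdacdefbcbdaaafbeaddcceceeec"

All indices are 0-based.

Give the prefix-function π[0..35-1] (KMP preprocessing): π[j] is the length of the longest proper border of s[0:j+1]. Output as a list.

[0, 1, 0, 0, 0, 0, 0, 0, 0, 0, 0, 0, 1, 0, 0, 0, 0, 0, 0, 0, 0, 0, 0, 1, 0, 0, 0, 0, 0, 1, 0, 1, 2, 2, 3]

π[0] = 0
j=1 s[j]='e': π[1]=1 (border 'e')
j=2 s[j]='c': k: 1→0; π[2]=0 (border '')
j=3 s[j]='a': π[3]=0 (border '')
j=4 s[j]='a': π[4]=0 (border '')
j=5 s[j]='f': π[5]=0 (border '')
j=6 s[j]='a': π[6]=0 (border '')
j=7 s[j]='c': π[7]=0 (border '')
j=8 s[j]='d': π[8]=0 (border '')
j=9 s[j]='a': π[9]=0 (border '')
j=10 s[j]='c': π[10]=0 (border '')
j=11 s[j]='d': π[11]=0 (border '')
j=12 s[j]='e': π[12]=1 (border 'e')
j=13 s[j]='f': k: 1→0; π[13]=0 (border '')
j=14 s[j]='b': π[14]=0 (border '')
j=15 s[j]='c': π[15]=0 (border '')
j=16 s[j]='b': π[16]=0 (border '')
j=17 s[j]='d': π[17]=0 (border '')
j=18 s[j]='a': π[18]=0 (border '')
j=19 s[j]='a': π[19]=0 (border '')
j=20 s[j]='a': π[20]=0 (border '')
j=21 s[j]='f': π[21]=0 (border '')
j=22 s[j]='b': π[22]=0 (border '')
j=23 s[j]='e': π[23]=1 (border 'e')
j=24 s[j]='a': k: 1→0; π[24]=0 (border '')
j=25 s[j]='d': π[25]=0 (border '')
j=26 s[j]='d': π[26]=0 (border '')
j=27 s[j]='c': π[27]=0 (border '')
j=28 s[j]='c': π[28]=0 (border '')
j=29 s[j]='e': π[29]=1 (border 'e')
j=30 s[j]='c': k: 1→0; π[30]=0 (border '')
j=31 s[j]='e': π[31]=1 (border 'e')
j=32 s[j]='e': π[32]=2 (border 'ee')
j=33 s[j]='e': k: 2→1; π[33]=2 (border 'ee')
j=34 s[j]='c': π[34]=3 (border 'eec')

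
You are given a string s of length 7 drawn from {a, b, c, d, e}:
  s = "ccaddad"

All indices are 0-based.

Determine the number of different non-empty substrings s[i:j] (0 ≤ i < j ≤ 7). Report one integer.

rank | idx | suffix
   0 |   5 | ad
   1 |   2 | addad
   2 |   1 | caddad
   3 |   0 | ccaddad
   4 |   6 | d
   5 |   4 | dad
   6 |   3 | ddad

SA = [5, 2, 1, 0, 6, 4, 3]
rank  pair      lcp
   1  s[5:],s[2:]  2  'ad'
   2  s[2:],s[1:]  0  ''
   3  s[1:],s[0:]  1  'c'
   4  s[0:],s[6:]  0  ''
   5  s[6:],s[4:]  1  'd'
   6  s[4:],s[3:]  1  'd'

n(n+1)/2 = 7·8/2 = 28
Σ LCP = 0 + 2 + 0 + 1 + 0 + 1 + 1 = 5
distinct = 28 − 5 = 23

23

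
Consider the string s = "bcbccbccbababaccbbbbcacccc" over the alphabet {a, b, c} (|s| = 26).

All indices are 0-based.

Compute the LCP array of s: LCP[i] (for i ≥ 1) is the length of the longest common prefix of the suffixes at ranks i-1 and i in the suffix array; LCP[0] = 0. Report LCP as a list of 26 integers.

rank→(start, suffix):
  0 → (9, 'ababaccbbbbcacccc')
  1 → (11, 'abaccbbbbcacccc')
  2 → (13, 'accbbbbcacccc')
  3 → (21, 'acccc')
  4 → (8, 'bababaccbbbbcacccc')
  5 → (10, 'babaccbbbbcacccc')
  6 → (12, 'baccbbbbcacccc')
  7 → (16, 'bbbbcacccc')
  8 → (17, 'bbbcacccc')
  9 → (18, 'bbcacccc')
  10 → (19, 'bcacccc')
  11 → (0, 'bcbccbccbababaccbbbbcacccc')
  12 → (5, 'bccbababaccbbbbcacccc')
  13 → (2, 'bccbccbababaccbbbbcacccc')
  14 → (25, 'c')
  15 → (20, 'cacccc')
  16 → (7, 'cbababaccbbbbcacccc')
  17 → (15, 'cbbbbcacccc')
  18 → (4, 'cbccbababaccbbbbcacccc')
  19 → (1, 'cbccbccbababaccbbbbcacccc')
  20 → (24, 'cc')
  21 → (6, 'ccbababaccbbbbcacccc')
  22 → (14, 'ccbbbbcacccc')
  23 → (3, 'ccbccbababaccbbbbcacccc')
  24 → (23, 'ccc')
  25 → (22, 'cccc')

SA = [9, 11, 13, 21, 8, 10, 12, 16, 17, 18, 19, 0, 5, 2, 25, 20, 7, 15, 4, 1, 24, 6, 14, 3, 23, 22]
[i] adj suffixes → lcp
  [1] 9/11 → 3 ('aba')
  [2] 11/13 → 1 ('a')
  [3] 13/21 → 3 ('acc')
  [4] 21/8 → 0 ('')
  [5] 8/10 → 4 ('baba')
  [6] 10/12 → 2 ('ba')
  [7] 12/16 → 1 ('b')
  [8] 16/17 → 3 ('bbb')
  [9] 17/18 → 2 ('bb')
  [10] 18/19 → 1 ('b')
  [11] 19/0 → 2 ('bc')
  [12] 0/5 → 2 ('bc')
  [13] 5/2 → 4 ('bccb')
  [14] 2/25 → 0 ('')
  [15] 25/20 → 1 ('c')
  [16] 20/7 → 1 ('c')
  [17] 7/15 → 2 ('cb')
  [18] 15/4 → 2 ('cb')
  [19] 4/1 → 5 ('cbccb')
  [20] 1/24 → 1 ('c')
  [21] 24/6 → 2 ('cc')
  [22] 6/14 → 3 ('ccb')
  [23] 14/3 → 3 ('ccb')
  [24] 3/23 → 2 ('cc')
  [25] 23/22 → 3 ('ccc')

[0, 3, 1, 3, 0, 4, 2, 1, 3, 2, 1, 2, 2, 4, 0, 1, 1, 2, 2, 5, 1, 2, 3, 3, 2, 3]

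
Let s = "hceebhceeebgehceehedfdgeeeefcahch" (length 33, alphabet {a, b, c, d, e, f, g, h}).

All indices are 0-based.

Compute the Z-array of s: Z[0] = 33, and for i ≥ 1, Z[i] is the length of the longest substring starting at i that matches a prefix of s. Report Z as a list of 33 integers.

[33, 0, 0, 0, 0, 4, 0, 0, 0, 0, 0, 0, 0, 4, 0, 0, 0, 1, 0, 0, 0, 0, 0, 0, 0, 0, 0, 0, 0, 0, 2, 0, 1]

Z[0]=33
i=1: i≥r, start 0; Z[1]=0
i=2: i≥r, start 0; Z[2]=0
i=3: i≥r, start 0; Z[3]=0
i=4: i≥r, start 0; Z[4]=0
i=5: i≥r, start 0; Z[5]=4 extend→box=[5,9)
i=6: min(r-i=3, Z[1]=0)=0; Z[6]=0
i=7: min(r-i=2, Z[2]=0)=0; Z[7]=0
i=8: min(r-i=1, Z[3]=0)=0; Z[8]=0
i=9: i≥r, start 0; Z[9]=0
i=10: i≥r, start 0; Z[10]=0
i=11: i≥r, start 0; Z[11]=0
i=12: i≥r, start 0; Z[12]=0
i=13: i≥r, start 0; Z[13]=4 extend→box=[13,17)
i=14: min(r-i=3, Z[1]=0)=0; Z[14]=0
i=15: min(r-i=2, Z[2]=0)=0; Z[15]=0
i=16: min(r-i=1, Z[3]=0)=0; Z[16]=0
i=17: i≥r, start 0; Z[17]=1 extend→box=[17,18)
i=18: i≥r, start 0; Z[18]=0
i=19: i≥r, start 0; Z[19]=0
i=20: i≥r, start 0; Z[20]=0
i=21: i≥r, start 0; Z[21]=0
i=22: i≥r, start 0; Z[22]=0
i=23: i≥r, start 0; Z[23]=0
i=24: i≥r, start 0; Z[24]=0
i=25: i≥r, start 0; Z[25]=0
i=26: i≥r, start 0; Z[26]=0
i=27: i≥r, start 0; Z[27]=0
i=28: i≥r, start 0; Z[28]=0
i=29: i≥r, start 0; Z[29]=0
i=30: i≥r, start 0; Z[30]=2 extend→box=[30,32)
i=31: min(r-i=1, Z[1]=0)=0; Z[31]=0
i=32: i≥r, start 0; Z[32]=1 extend→box=[32,33)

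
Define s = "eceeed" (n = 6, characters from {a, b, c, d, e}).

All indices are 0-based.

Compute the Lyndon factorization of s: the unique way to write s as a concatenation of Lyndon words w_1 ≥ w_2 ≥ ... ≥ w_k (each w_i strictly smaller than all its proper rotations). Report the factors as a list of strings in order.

emit factor 1: 'e' (i=0, period=1)
emit factor 2: 'ceeed' (i=1, period=5)

["e", "ceeed"]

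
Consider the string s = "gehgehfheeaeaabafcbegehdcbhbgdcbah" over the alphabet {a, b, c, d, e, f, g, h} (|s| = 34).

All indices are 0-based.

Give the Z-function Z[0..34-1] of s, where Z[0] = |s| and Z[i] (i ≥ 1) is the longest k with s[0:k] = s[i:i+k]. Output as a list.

[34, 0, 0, 3, 0, 0, 0, 0, 0, 0, 0, 0, 0, 0, 0, 0, 0, 0, 0, 0, 3, 0, 0, 0, 0, 0, 0, 0, 1, 0, 0, 0, 0, 0]

Z[0]=34
i=1: outside box; Z[1]=0
i=2: outside box; Z[2]=0
i=3: outside box; Z[3]=3 scan→box=[3,6)
i=4: min(r-i=2, Z[1]=0)=0; Z[4]=0
i=5: min(r-i=1, Z[2]=0)=0; Z[5]=0
i=6: outside box; Z[6]=0
i=7: outside box; Z[7]=0
i=8: outside box; Z[8]=0
i=9: outside box; Z[9]=0
i=10: outside box; Z[10]=0
i=11: outside box; Z[11]=0
i=12: outside box; Z[12]=0
i=13: outside box; Z[13]=0
i=14: outside box; Z[14]=0
i=15: outside box; Z[15]=0
i=16: outside box; Z[16]=0
i=17: outside box; Z[17]=0
i=18: outside box; Z[18]=0
i=19: outside box; Z[19]=0
i=20: outside box; Z[20]=3 scan→box=[20,23)
i=21: min(r-i=2, Z[1]=0)=0; Z[21]=0
i=22: min(r-i=1, Z[2]=0)=0; Z[22]=0
i=23: outside box; Z[23]=0
i=24: outside box; Z[24]=0
i=25: outside box; Z[25]=0
i=26: outside box; Z[26]=0
i=27: outside box; Z[27]=0
i=28: outside box; Z[28]=1 scan→box=[28,29)
i=29: outside box; Z[29]=0
i=30: outside box; Z[30]=0
i=31: outside box; Z[31]=0
i=32: outside box; Z[32]=0
i=33: outside box; Z[33]=0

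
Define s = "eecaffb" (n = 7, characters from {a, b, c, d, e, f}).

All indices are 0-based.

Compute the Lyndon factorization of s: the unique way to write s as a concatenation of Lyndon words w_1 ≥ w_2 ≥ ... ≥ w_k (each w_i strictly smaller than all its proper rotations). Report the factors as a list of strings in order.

emit factor 1: 'e' (i=0, period=1)
emit factor 2: 'e' (i=1, period=1)
emit factor 3: 'c' (i=2, period=1)
emit factor 4: 'affb' (i=3, period=4)

["e", "e", "c", "affb"]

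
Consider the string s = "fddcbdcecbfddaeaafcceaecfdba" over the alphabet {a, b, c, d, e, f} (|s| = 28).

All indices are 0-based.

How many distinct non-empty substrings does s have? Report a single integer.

374

sorted suffixes:
  #0 SA[0]=27  'a'
  #1 SA[1]=15  'aafcceaecfdba'
  #2 SA[2]=13  'aeaafcceaecfdba'
  #3 SA[3]=21  'aecfdba'
  #4 SA[4]=16  'afcceaecfdba'
  #5 SA[5]=26  'ba'
  #6 SA[6]=4  'bdcecbfddaeaafcceaecfdba'
  #7 SA[7]=9  'bfddaeaafcceaecfdba'
  #8 SA[8]=3  'cbdcecbfddaeaafcceaecfdba'
  #9 SA[9]=8  'cbfddaeaafcceaecfdba'
  #10 SA[10]=18  'cceaecfdba'
  #11 SA[11]=19  'ceaecfdba'
  #12 SA[12]=6  'cecbfddaeaafcceaecfdba'
  #13 SA[13]=23  'cfdba'
  #14 SA[14]=12  'daeaafcceaecfdba'
  #15 SA[15]=25  'dba'
  #16 SA[16]=2  'dcbdcecbfddaeaafcceaecfdba'
  #17 SA[17]=5  'dcecbfddaeaafcceaecfdba'
  #18 SA[18]=11  'ddaeaafcceaecfdba'
  #19 SA[19]=1  'ddcbdcecbfddaeaafcceaecfdba'
  #20 SA[20]=14  'eaafcceaecfdba'
  #21 SA[21]=20  'eaecfdba'
  #22 SA[22]=7  'ecbfddaeaafcceaecfdba'
  #23 SA[23]=22  'ecfdba'
  #24 SA[24]=17  'fcceaecfdba'
  #25 SA[25]=24  'fdba'
  #26 SA[26]=10  'fddaeaafcceaecfdba'
  #27 SA[27]=0  'fddcbdcecbfddaeaafcceaecfdba'

SA = [27, 15, 13, 21, 16, 26, 4, 9, 3, 8, 18, 19, 6, 23, 12, 25, 2, 5, 11, 1, 14, 20, 7, 22, 17, 24, 10, 0]
rank  pair      lcp
   1  s[27:],s[15:]  1  'a'
   2  s[15:],s[13:]  1  'a'
   3  s[13:],s[21:]  2  'ae'
   4  s[21:],s[16:]  1  'a'
   5  s[16:],s[26:]  0  ''
   6  s[26:],s[4:]  1  'b'
   7  s[4:],s[9:]  1  'b'
   8  s[9:],s[3:]  0  ''
   9  s[3:],s[8:]  2  'cb'
  10  s[8:],s[18:]  1  'c'
  11  s[18:],s[19:]  1  'c'
  12  s[19:],s[6:]  2  'ce'
  13  s[6:],s[23:]  1  'c'
  14  s[23:],s[12:]  0  ''
  15  s[12:],s[25:]  1  'd'
  16  s[25:],s[2:]  1  'd'
  17  s[2:],s[5:]  2  'dc'
  18  s[5:],s[11:]  1  'd'
  19  s[11:],s[1:]  2  'dd'
  20  s[1:],s[14:]  0  ''
  21  s[14:],s[20:]  2  'ea'
  22  s[20:],s[7:]  1  'e'
  23  s[7:],s[22:]  2  'ec'
  24  s[22:],s[17:]  0  ''
  25  s[17:],s[24:]  1  'f'
  26  s[24:],s[10:]  2  'fd'
  27  s[10:],s[0:]  3  'fdd'

n(n+1)/2 = 28·29/2 = 406
Σ LCP = 0 + 1 + 1 + 2 + 1 + 0 + 1 + 1 + 0 + 2 + 1 + 1 + 2 + 1 + 0 + 1 + 1 + 2 + 1 + 2 + 0 + 2 + 1 + 2 + 0 + 1 + 2 + 3 = 32
distinct = 406 − 32 = 374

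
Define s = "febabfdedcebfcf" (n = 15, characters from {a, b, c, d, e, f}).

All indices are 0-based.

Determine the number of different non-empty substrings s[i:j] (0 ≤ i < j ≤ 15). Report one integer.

109

rank→(start, suffix):
  0 → (3, 'abfdedcebfcf')
  1 → (2, 'babfdedcebfcf')
  2 → (11, 'bfcf')
  3 → (4, 'bfdedcebfcf')
  4 → (9, 'cebfcf')
  5 → (13, 'cf')
  6 → (8, 'dcebfcf')
  7 → (6, 'dedcebfcf')
  8 → (1, 'ebabfdedcebfcf')
  9 → (10, 'ebfcf')
  10 → (7, 'edcebfcf')
  11 → (14, 'f')
  12 → (12, 'fcf')
  13 → (5, 'fdedcebfcf')
  14 → (0, 'febabfdedcebfcf')

SA = [3, 2, 11, 4, 9, 13, 8, 6, 1, 10, 7, 14, 12, 5, 0]
[i] adj suffixes → lcp
  [1] 3/2 → 0 ('')
  [2] 2/11 → 1 ('b')
  [3] 11/4 → 2 ('bf')
  [4] 4/9 → 0 ('')
  [5] 9/13 → 1 ('c')
  [6] 13/8 → 0 ('')
  [7] 8/6 → 1 ('d')
  [8] 6/1 → 0 ('')
  [9] 1/10 → 2 ('eb')
  [10] 10/7 → 1 ('e')
  [11] 7/14 → 0 ('')
  [12] 14/12 → 1 ('f')
  [13] 12/5 → 1 ('f')
  [14] 5/0 → 1 ('f')

n(n+1)/2 = 15·16/2 = 120
Σ LCP = 0 + 0 + 1 + 2 + 0 + 1 + 0 + 1 + 0 + 2 + 1 + 0 + 1 + 1 + 1 = 11
distinct = 120 − 11 = 109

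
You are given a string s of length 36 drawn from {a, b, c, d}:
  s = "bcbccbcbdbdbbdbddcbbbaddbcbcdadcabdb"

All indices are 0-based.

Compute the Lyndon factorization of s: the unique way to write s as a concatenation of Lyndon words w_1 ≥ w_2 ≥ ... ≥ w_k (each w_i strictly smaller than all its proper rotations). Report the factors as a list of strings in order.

emit factor 1: 'bcbccbcbdbd' (i=0, period=11)
emit factor 2: 'bbdbddc' (i=11, period=7)
emit factor 3: 'b' (i=18, period=1)
emit factor 4: 'b' (i=19, period=1)
emit factor 5: 'b' (i=20, period=1)
emit factor 6: 'addbcbcd' (i=21, period=8)
emit factor 7: 'adc' (i=29, period=3)
emit factor 8: 'abdb' (i=32, period=4)

["bcbccbcbdbd", "bbdbddc", "b", "b", "b", "addbcbcd", "adc", "abdb"]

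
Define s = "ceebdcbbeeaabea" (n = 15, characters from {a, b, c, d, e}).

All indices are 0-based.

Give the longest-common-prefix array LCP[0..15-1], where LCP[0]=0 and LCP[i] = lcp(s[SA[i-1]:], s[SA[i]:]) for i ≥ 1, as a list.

rank | idx | suffix
   0 |  14 | a
   1 |  10 | aabea
   2 |  11 | abea
   3 |   6 | bbeeaabea
   4 |   3 | bdcbbeeaabea
   5 |  12 | bea
   6 |   7 | beeaabea
   7 |   5 | cbbeeaabea
   8 |   0 | ceebdcbbeeaabea
   9 |   4 | dcbbeeaabea
  10 |  13 | ea
  11 |   9 | eaabea
  12 |   2 | ebdcbbeeaabea
  13 |   8 | eeaabea
  14 |   1 | eebdcbbeeaabea

SA = [14, 10, 11, 6, 3, 12, 7, 5, 0, 4, 13, 9, 2, 8, 1]
[i] adj suffixes → lcp
  [1] 14/10 → 1 ('a')
  [2] 10/11 → 1 ('a')
  [3] 11/6 → 0 ('')
  [4] 6/3 → 1 ('b')
  [5] 3/12 → 1 ('b')
  [6] 12/7 → 2 ('be')
  [7] 7/5 → 0 ('')
  [8] 5/0 → 1 ('c')
  [9] 0/4 → 0 ('')
  [10] 4/13 → 0 ('')
  [11] 13/9 → 2 ('ea')
  [12] 9/2 → 1 ('e')
  [13] 2/8 → 1 ('e')
  [14] 8/1 → 2 ('ee')

[0, 1, 1, 0, 1, 1, 2, 0, 1, 0, 0, 2, 1, 1, 2]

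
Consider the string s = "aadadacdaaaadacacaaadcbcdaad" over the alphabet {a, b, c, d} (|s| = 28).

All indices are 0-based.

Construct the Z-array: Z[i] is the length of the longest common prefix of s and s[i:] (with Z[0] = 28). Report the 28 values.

Z[0]=28
i=1: outside box; Z[1]=1 scan→box=[1,2)
i=2: outside box; Z[2]=0
i=3: outside box; Z[3]=1 scan→box=[3,4)
i=4: outside box; Z[4]=0
i=5: outside box; Z[5]=1 scan→box=[5,6)
i=6: outside box; Z[6]=0
i=7: outside box; Z[7]=0
i=8: outside box; Z[8]=2 scan→box=[8,10)
i=9: min(r-i=1, Z[1]=1)=1; Z[9]=2 scan→box=[9,11)
i=10: min(r-i=1, Z[1]=1)=1; Z[10]=4 scan→box=[10,14)
i=11: min(r-i=3, Z[1]=1)=1; Z[11]=1
i=12: min(r-i=2, Z[2]=0)=0; Z[12]=0
i=13: min(r-i=1, Z[3]=1)=1; Z[13]=1
i=14: outside box; Z[14]=0
i=15: outside box; Z[15]=1 scan→box=[15,16)
i=16: outside box; Z[16]=0
i=17: outside box; Z[17]=2 scan→box=[17,19)
i=18: min(r-i=1, Z[1]=1)=1; Z[18]=3 scan→box=[18,21)
i=19: min(r-i=2, Z[1]=1)=1; Z[19]=1
i=20: min(r-i=1, Z[2]=0)=0; Z[20]=0
i=21: outside box; Z[21]=0
i=22: outside box; Z[22]=0
i=23: outside box; Z[23]=0
i=24: outside box; Z[24]=0
i=25: outside box; Z[25]=3 scan→box=[25,28)
i=26: min(r-i=2, Z[1]=1)=1; Z[26]=1
i=27: min(r-i=1, Z[2]=0)=0; Z[27]=0

[28, 1, 0, 1, 0, 1, 0, 0, 2, 2, 4, 1, 0, 1, 0, 1, 0, 2, 3, 1, 0, 0, 0, 0, 0, 3, 1, 0]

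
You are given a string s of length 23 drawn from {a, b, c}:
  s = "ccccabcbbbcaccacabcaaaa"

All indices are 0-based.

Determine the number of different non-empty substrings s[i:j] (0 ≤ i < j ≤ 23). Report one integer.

234

rank→(start, suffix):
  0 → (22, 'a')
  1 → (21, 'aa')
  2 → (20, 'aaa')
  3 → (19, 'aaaa')
  4 → (16, 'abcaaaa')
  5 → (4, 'abcbbbcaccacabcaaaa')
  6 → (14, 'acabcaaaa')
  7 → (11, 'accacabcaaaa')
  8 → (7, 'bbbcaccacabcaaaa')
  9 → (8, 'bbcaccacabcaaaa')
  10 → (17, 'bcaaaa')
  11 → (9, 'bcaccacabcaaaa')
  12 → (5, 'bcbbbcaccacabcaaaa')
  13 → (18, 'caaaa')
  14 → (15, 'cabcaaaa')
  15 → (3, 'cabcbbbcaccacabcaaaa')
  16 → (13, 'cacabcaaaa')
  17 → (10, 'caccacabcaaaa')
  18 → (6, 'cbbbcaccacabcaaaa')
  19 → (2, 'ccabcbbbcaccacabcaaaa')
  20 → (12, 'ccacabcaaaa')
  21 → (1, 'cccabcbbbcaccacabcaaaa')
  22 → (0, 'ccccabcbbbcaccacabcaaaa')

SA = [22, 21, 20, 19, 16, 4, 14, 11, 7, 8, 17, 9, 5, 18, 15, 3, 13, 10, 6, 2, 12, 1, 0]
[i] adj suffixes → lcp
  [1] 22/21 → 1 ('a')
  [2] 21/20 → 2 ('aa')
  [3] 20/19 → 3 ('aaa')
  [4] 19/16 → 1 ('a')
  [5] 16/4 → 3 ('abc')
  [6] 4/14 → 1 ('a')
  [7] 14/11 → 2 ('ac')
  [8] 11/7 → 0 ('')
  [9] 7/8 → 2 ('bb')
  [10] 8/17 → 1 ('b')
  [11] 17/9 → 3 ('bca')
  [12] 9/5 → 2 ('bc')
  [13] 5/18 → 0 ('')
  [14] 18/15 → 2 ('ca')
  [15] 15/3 → 4 ('cabc')
  [16] 3/13 → 2 ('ca')
  [17] 13/10 → 3 ('cac')
  [18] 10/6 → 1 ('c')
  [19] 6/2 → 1 ('c')
  [20] 2/12 → 3 ('cca')
  [21] 12/1 → 2 ('cc')
  [22] 1/0 → 3 ('ccc')

n(n+1)/2 = 23·24/2 = 276
Σ LCP = 0 + 1 + 2 + 3 + 1 + 3 + 1 + 2 + 0 + 2 + 1 + 3 + 2 + 0 + 2 + 4 + 2 + 3 + 1 + 1 + 3 + 2 + 3 = 42
distinct = 276 − 42 = 234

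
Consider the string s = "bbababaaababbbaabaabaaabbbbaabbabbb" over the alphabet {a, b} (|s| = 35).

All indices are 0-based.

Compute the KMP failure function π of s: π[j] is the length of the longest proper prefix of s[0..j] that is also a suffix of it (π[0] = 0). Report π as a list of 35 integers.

π[0] = 0
j=1 s[j]='b': π[1]=1 (border 'b')
j=2 s[j]='a': k: 1→0; π[2]=0 (border '')
j=3 s[j]='b': π[3]=1 (border 'b')
j=4 s[j]='a': k: 1→0; π[4]=0 (border '')
j=5 s[j]='b': π[5]=1 (border 'b')
j=6 s[j]='a': k: 1→0; π[6]=0 (border '')
j=7 s[j]='a': π[7]=0 (border '')
j=8 s[j]='a': π[8]=0 (border '')
j=9 s[j]='b': π[9]=1 (border 'b')
j=10 s[j]='a': k: 1→0; π[10]=0 (border '')
j=11 s[j]='b': π[11]=1 (border 'b')
j=12 s[j]='b': π[12]=2 (border 'bb')
j=13 s[j]='b': k: 2→1; π[13]=2 (border 'bb')
j=14 s[j]='a': π[14]=3 (border 'bba')
j=15 s[j]='a': k: 3→0; π[15]=0 (border '')
j=16 s[j]='b': π[16]=1 (border 'b')
j=17 s[j]='a': k: 1→0; π[17]=0 (border '')
j=18 s[j]='a': π[18]=0 (border '')
j=19 s[j]='b': π[19]=1 (border 'b')
j=20 s[j]='a': k: 1→0; π[20]=0 (border '')
j=21 s[j]='a': π[21]=0 (border '')
j=22 s[j]='a': π[22]=0 (border '')
j=23 s[j]='b': π[23]=1 (border 'b')
j=24 s[j]='b': π[24]=2 (border 'bb')
j=25 s[j]='b': k: 2→1; π[25]=2 (border 'bb')
j=26 s[j]='b': k: 2→1; π[26]=2 (border 'bb')
j=27 s[j]='a': π[27]=3 (border 'bba')
j=28 s[j]='a': k: 3→0; π[28]=0 (border '')
j=29 s[j]='b': π[29]=1 (border 'b')
j=30 s[j]='b': π[30]=2 (border 'bb')
j=31 s[j]='a': π[31]=3 (border 'bba')
j=32 s[j]='b': π[32]=4 (border 'bbab')
j=33 s[j]='b': k: 4→1; π[33]=2 (border 'bb')
j=34 s[j]='b': k: 2→1; π[34]=2 (border 'bb')

[0, 1, 0, 1, 0, 1, 0, 0, 0, 1, 0, 1, 2, 2, 3, 0, 1, 0, 0, 1, 0, 0, 0, 1, 2, 2, 2, 3, 0, 1, 2, 3, 4, 2, 2]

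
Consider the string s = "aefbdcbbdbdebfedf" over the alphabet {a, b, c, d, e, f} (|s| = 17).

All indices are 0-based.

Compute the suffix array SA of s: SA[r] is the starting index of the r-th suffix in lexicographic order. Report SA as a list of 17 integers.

rank | idx | suffix
   0 |   0 | aefbdcbbdbdebfedf
   1 |   6 | bbdbdebfedf
   2 |   7 | bdbdebfedf
   3 |   3 | bdcbbdbdebfedf
   4 |   9 | bdebfedf
   5 |  12 | bfedf
   6 |   5 | cbbdbdebfedf
   7 |   8 | dbdebfedf
   8 |   4 | dcbbdbdebfedf
   9 |  10 | debfedf
  10 |  15 | df
  11 |  11 | ebfedf
  12 |  14 | edf
  13 |   1 | efbdcbbdbdebfedf
  14 |  16 | f
  15 |   2 | fbdcbbdbdebfedf
  16 |  13 | fedf

[0, 6, 7, 3, 9, 12, 5, 8, 4, 10, 15, 11, 14, 1, 16, 2, 13]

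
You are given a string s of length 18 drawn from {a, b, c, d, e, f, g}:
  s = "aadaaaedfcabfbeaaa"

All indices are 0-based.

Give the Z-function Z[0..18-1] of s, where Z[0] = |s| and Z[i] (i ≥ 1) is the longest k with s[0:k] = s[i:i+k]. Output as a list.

Z[0]=18
i=1: fresh scan; Z[1]=1 scan→box=[1,2)
i=2: fresh scan; Z[2]=0
i=3: fresh scan; Z[3]=2 scan→box=[3,5)
i=4: min(r-i=1, Z[1]=1)=1; Z[4]=2 scan→box=[4,6)
i=5: min(r-i=1, Z[1]=1)=1; Z[5]=1
i=6: fresh scan; Z[6]=0
i=7: fresh scan; Z[7]=0
i=8: fresh scan; Z[8]=0
i=9: fresh scan; Z[9]=0
i=10: fresh scan; Z[10]=1 scan→box=[10,11)
i=11: fresh scan; Z[11]=0
i=12: fresh scan; Z[12]=0
i=13: fresh scan; Z[13]=0
i=14: fresh scan; Z[14]=0
i=15: fresh scan; Z[15]=2 scan→box=[15,17)
i=16: min(r-i=1, Z[1]=1)=1; Z[16]=2 scan→box=[16,18)
i=17: min(r-i=1, Z[1]=1)=1; Z[17]=1

[18, 1, 0, 2, 2, 1, 0, 0, 0, 0, 1, 0, 0, 0, 0, 2, 2, 1]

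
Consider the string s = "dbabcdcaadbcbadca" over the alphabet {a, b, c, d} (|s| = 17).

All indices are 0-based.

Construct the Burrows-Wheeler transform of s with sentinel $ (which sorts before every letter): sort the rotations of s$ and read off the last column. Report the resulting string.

accbabdcdaddbb$aac

rank  rotation            last
    0  $dbabcdcaadbcbadca  a
    1  a$dbabcdcaadbcbadc  c
    2  aadbcbadca$dbabcdc  c
    3  abcdcaadbcbadca$db  b
    4  adbcbadca$dbabcdca  a
    5  adca$dbabcdcaadbcb  b
    6  babcdcaadbcbadca$d  d
    7  badca$dbabcdcaadbc  c
    8  bcbadca$dbabcdcaad  d
    9  bcdcaadbcbadca$dba  a
   10  ca$dbabcdcaadbcbad  d
   11  caadbcbadca$dbabcd  d
   12  cbadca$dbabcdcaadb  b
   13  cdcaadbcbadca$dbab  b
   14  dbabcdcaadbcbadca$  $
   15  dbcbadca$dbabcdcaa  a
   16  dca$dbabcdcaadbcba  a
   17  dcaadbcbadca$dbabc  c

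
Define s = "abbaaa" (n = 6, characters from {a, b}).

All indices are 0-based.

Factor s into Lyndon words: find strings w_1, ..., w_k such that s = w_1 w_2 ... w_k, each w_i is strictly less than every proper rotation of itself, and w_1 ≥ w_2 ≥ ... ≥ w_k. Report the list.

emit factor 1: 'abb' (i=0, period=3)
emit factor 2: 'a' (i=3, period=1)
emit factor 3: 'a' (i=4, period=1)
emit factor 4: 'a' (i=5, period=1)

["abb", "a", "a", "a"]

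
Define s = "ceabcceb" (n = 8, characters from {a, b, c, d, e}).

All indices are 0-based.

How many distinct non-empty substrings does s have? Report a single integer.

rank→(start, suffix):
  0 → (2, 'abcceb')
  1 → (7, 'b')
  2 → (3, 'bcceb')
  3 → (4, 'cceb')
  4 → (0, 'ceabcceb')
  5 → (5, 'ceb')
  6 → (1, 'eabcceb')
  7 → (6, 'eb')

SA = [2, 7, 3, 4, 0, 5, 1, 6]
rank  pair      lcp
   1  s[2:],s[7:]  0  ''
   2  s[7:],s[3:]  1  'b'
   3  s[3:],s[4:]  0  ''
   4  s[4:],s[0:]  1  'c'
   5  s[0:],s[5:]  2  'ce'
   6  s[5:],s[1:]  0  ''
   7  s[1:],s[6:]  1  'e'

n(n+1)/2 = 8·9/2 = 36
Σ LCP = 0 + 0 + 1 + 0 + 1 + 2 + 0 + 1 = 5
distinct = 36 − 5 = 31

31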